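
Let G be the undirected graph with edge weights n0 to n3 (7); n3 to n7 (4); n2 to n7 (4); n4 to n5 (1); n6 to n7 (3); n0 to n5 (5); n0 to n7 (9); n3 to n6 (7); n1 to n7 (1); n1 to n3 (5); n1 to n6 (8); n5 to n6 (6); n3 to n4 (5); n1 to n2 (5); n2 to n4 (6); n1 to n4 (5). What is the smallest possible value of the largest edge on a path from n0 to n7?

5

A few of the n0→n7 routes:
n0 -> n5 -> n4 -> n1 -> n3 -> n7: max(5, 1, 5, 5, 4) = 5
n0 -> n5 -> n4 -> n1 -> n7: max(5, 1, 5, 1) = 5
n0 -> n5 -> n4 -> n3 -> n7: max(5, 1, 5, 4) = 5
n0 -> n5 -> n4 -> n1 -> n2 -> n7: max(5, 1, 5, 5, 4) = 5
n0 -> n5 -> n4 -> n3 -> n1 -> n7: max(5, 1, 5, 5, 1) = 5
n0 -> n5 -> n4 -> n3 -> n1 -> n2 -> n7: max(5, 1, 5, 5, 5, 4) = 5
Best route has worst link 5.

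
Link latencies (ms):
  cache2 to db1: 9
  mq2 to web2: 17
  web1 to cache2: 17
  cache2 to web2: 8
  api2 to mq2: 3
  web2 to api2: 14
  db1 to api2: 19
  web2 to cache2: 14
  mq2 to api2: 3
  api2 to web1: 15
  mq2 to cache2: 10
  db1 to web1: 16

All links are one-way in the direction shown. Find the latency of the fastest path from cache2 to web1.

Paths from cache2 to web1:
cache2 → db1 → web1: 9 + 16 = 25
cache2 → web2 → api2 → web1: 8 + 14 + 15 = 37
cache2 → db1 → api2 → web1: 9 + 19 + 15 = 43
The minimum is 25 ms.

25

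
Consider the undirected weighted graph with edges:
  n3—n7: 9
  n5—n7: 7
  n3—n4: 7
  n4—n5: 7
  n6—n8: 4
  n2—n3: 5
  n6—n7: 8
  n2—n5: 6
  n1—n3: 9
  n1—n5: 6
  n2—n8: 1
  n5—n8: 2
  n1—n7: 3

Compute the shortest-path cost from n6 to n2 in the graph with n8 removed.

21

Checking several routes:
n6→n7→n5→n4→n3→n2: 8 + 7 + 7 + 7 + 5 = 34
n6→n7→n1→n3→n2: 8 + 3 + 9 + 5 = 25
n6→n7→n5→n2: 8 + 7 + 6 = 21
n6→n7→n3→n2: 8 + 9 + 5 = 22
n6→n7→n1→n5→n2: 8 + 3 + 6 + 6 = 23
n6→n7→n5→n1→n3→n2: 8 + 7 + 6 + 9 + 5 = 35
Best route has total 21.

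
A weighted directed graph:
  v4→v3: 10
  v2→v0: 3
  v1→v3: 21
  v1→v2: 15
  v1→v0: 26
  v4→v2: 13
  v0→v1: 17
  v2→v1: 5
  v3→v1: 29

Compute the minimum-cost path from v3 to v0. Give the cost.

47

Paths from v3 to v0:
v3 - v1 - v0: 29 + 26 = 55
v3 - v1 - v2 - v0: 29 + 15 + 3 = 47
The minimum is 47.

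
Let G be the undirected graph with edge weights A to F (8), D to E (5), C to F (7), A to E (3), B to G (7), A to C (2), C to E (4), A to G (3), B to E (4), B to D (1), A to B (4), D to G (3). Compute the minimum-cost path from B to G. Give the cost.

4

Comparing a few candidate routes:
B -> A -> G: 4 + 3 = 7
B -> G: 7
B -> D -> G: 1 + 3 = 4
Best route has total 4.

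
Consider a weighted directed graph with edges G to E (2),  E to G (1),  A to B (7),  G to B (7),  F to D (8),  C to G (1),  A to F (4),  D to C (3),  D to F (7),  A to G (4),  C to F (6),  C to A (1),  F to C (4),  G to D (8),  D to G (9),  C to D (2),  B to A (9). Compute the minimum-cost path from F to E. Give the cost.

7

Checking several routes:
F→C→G→E: 4 + 1 + 2 = 7
F→C→D→G→E: 4 + 2 + 9 + 2 = 17
F→D→C→G→E: 8 + 3 + 1 + 2 = 14
F→C→A→G→E: 4 + 1 + 4 + 2 = 11
Best route has total 7.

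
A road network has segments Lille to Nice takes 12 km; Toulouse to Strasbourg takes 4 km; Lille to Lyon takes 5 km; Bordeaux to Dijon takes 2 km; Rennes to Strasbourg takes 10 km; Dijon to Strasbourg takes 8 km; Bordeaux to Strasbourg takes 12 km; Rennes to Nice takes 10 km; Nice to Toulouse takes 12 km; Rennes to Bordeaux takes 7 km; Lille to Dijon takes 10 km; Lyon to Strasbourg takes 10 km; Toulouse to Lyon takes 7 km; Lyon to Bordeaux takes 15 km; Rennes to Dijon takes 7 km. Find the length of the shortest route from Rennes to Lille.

17

Comparing a few candidate routes:
Rennes → Dijon → Lille: 7 + 10 = 17
Rennes → Nice → Lille: 10 + 12 = 22
Rennes → Strasbourg → Lyon → Lille: 10 + 10 + 5 = 25
Rennes → Bordeaux → Dijon → Lille: 7 + 2 + 10 = 19
Shortest: 17 km.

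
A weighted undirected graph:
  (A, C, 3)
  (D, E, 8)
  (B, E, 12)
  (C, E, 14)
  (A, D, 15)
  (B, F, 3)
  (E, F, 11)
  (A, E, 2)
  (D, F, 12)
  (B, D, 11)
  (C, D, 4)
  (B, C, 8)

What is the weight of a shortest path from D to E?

A few of the D→E routes:
D-F-E: 12 + 11 = 23
D-A-E: 15 + 2 = 17
D-C-A-E: 4 + 3 + 2 = 9
D-C-E: 4 + 14 = 18
D-E: 8
D-B-E: 11 + 12 = 23
Shortest: 8.

8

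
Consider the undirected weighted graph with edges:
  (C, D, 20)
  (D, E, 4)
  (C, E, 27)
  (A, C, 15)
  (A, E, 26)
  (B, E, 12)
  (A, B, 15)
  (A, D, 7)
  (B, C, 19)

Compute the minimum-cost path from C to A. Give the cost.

A few of the C→A routes:
C -> A: 15
C -> B -> A: 19 + 15 = 34
C -> D -> A: 20 + 7 = 27
Shortest: 15.

15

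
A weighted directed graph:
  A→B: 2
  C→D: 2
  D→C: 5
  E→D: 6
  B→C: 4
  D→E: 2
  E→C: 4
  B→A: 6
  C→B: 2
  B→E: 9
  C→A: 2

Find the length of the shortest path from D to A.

7

Candidate routes:
D - C - A: 5 + 2 = 7
D - E - C - A: 2 + 4 + 2 = 8
D - C - B - A: 5 + 2 + 6 = 13
D - E - C - B - A: 2 + 4 + 2 + 6 = 14
The minimum is 7.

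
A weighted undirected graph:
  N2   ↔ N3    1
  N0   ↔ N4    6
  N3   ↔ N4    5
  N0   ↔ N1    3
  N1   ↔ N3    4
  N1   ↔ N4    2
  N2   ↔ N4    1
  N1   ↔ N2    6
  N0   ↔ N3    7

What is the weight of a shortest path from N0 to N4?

Checking several routes:
N0 → N3 → N4: 7 + 5 = 12
N0 → N4: 6
N0 → N1 → N4: 3 + 2 = 5
N0 → N1 → N2 → N4: 3 + 6 + 1 = 10
N0 → N1 → N3 → N2 → N4: 3 + 4 + 1 + 1 = 9
N0 → N3 → N2 → N4: 7 + 1 + 1 = 9
The minimum is 5.

5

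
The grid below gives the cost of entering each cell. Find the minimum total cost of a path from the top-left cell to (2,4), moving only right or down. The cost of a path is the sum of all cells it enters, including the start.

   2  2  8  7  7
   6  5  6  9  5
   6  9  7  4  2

28

Take [0,0]→[0,1]→[1,1]→[1,2]→[2,2]→[2,3]→[2,4] for a total of 2 + 2 + 5 + 6 + 7 + 4 + 2 = 28.
(Top row then right column would cost 33.)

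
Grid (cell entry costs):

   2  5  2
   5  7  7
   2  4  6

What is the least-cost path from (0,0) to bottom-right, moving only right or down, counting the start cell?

Take (0,0) (1,0) (2,0) (2,1) (2,2) for a total of 2 + 5 + 2 + 4 + 6 = 19.
For comparison, the top-then-right route costs 22.

19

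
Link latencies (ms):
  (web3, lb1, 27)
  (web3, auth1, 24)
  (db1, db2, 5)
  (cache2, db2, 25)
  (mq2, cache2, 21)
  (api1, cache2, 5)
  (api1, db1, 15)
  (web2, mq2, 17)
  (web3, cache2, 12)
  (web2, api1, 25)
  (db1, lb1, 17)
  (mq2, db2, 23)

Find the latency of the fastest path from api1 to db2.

20

A few of the api1→db2 routes:
api1 -> cache2 -> db2: 5 + 25 = 30
api1 -> cache2 -> web3 -> lb1 -> db1 -> db2: 5 + 12 + 27 + 17 + 5 = 66
api1 -> web2 -> mq2 -> db2: 25 + 17 + 23 = 65
api1 -> cache2 -> mq2 -> db2: 5 + 21 + 23 = 49
api1 -> db1 -> db2: 15 + 5 = 20
Best route has total 20 ms.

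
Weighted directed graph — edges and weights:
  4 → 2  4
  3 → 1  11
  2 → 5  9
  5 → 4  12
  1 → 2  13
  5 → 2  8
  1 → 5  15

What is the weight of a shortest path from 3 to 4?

Routes from 3 to 4:
3→1→2→5→4: 11 + 13 + 9 + 12 = 45
3→1→5→4: 11 + 15 + 12 = 38
Shortest: 38.

38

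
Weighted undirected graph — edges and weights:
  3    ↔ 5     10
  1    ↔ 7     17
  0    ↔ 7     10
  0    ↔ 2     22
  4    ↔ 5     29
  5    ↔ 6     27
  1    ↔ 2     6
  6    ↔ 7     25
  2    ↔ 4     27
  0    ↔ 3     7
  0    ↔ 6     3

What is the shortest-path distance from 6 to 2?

Comparing a few candidate routes:
6 -> 0 -> 3 -> 5 -> 4 -> 2: 3 + 7 + 10 + 29 + 27 = 76
6 -> 0 -> 7 -> 1 -> 2: 3 + 10 + 17 + 6 = 36
6 -> 7 -> 1 -> 2: 25 + 17 + 6 = 48
6 -> 5 -> 3 -> 0 -> 2: 27 + 10 + 7 + 22 = 66
6 -> 7 -> 0 -> 2: 25 + 10 + 22 = 57
6 -> 0 -> 2: 3 + 22 = 25
Best route has total 25.

25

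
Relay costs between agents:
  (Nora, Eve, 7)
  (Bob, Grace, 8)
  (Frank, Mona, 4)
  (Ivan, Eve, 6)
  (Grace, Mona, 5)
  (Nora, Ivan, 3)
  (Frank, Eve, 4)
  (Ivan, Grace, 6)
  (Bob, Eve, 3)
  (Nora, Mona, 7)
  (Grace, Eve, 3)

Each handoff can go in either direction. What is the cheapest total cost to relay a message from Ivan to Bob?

Comparing a few candidate routes:
Ivan-Eve-Bob: 6 + 3 = 9
Ivan-Grace-Eve-Bob: 6 + 3 + 3 = 12
Ivan-Nora-Eve-Bob: 3 + 7 + 3 = 13
Shortest: 9.

9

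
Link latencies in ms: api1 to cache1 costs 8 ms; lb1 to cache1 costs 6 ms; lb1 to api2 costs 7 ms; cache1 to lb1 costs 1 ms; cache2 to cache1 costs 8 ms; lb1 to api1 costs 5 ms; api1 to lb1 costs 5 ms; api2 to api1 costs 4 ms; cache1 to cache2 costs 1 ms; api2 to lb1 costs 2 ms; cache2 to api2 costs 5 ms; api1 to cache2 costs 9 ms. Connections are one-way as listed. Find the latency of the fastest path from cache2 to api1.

9

A few of the cache2→api1 routes:
cache2 -> cache1 -> lb1 -> api1: 8 + 1 + 5 = 14
cache2 -> api2 -> lb1 -> api1: 5 + 2 + 5 = 12
cache2 -> api2 -> api1: 5 + 4 = 9
Shortest: 9 ms.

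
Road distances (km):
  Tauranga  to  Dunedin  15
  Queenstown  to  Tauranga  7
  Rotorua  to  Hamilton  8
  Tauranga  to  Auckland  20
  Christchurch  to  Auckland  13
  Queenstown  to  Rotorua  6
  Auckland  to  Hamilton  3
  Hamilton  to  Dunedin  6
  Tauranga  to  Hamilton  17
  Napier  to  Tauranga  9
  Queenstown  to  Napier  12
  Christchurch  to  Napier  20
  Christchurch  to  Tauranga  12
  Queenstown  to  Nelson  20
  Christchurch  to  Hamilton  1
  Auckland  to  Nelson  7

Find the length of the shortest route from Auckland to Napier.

Checking several routes:
Auckland→Hamilton→Tauranga→Napier: 3 + 17 + 9 = 29
Auckland→Hamilton→Christchurch→Tauranga→Napier: 3 + 1 + 12 + 9 = 25
Auckland→Christchurch→Napier: 13 + 20 = 33
Auckland→Tauranga→Napier: 20 + 9 = 29
Auckland→Hamilton→Christchurch→Napier: 3 + 1 + 20 = 24
Auckland→Hamilton→Rotorua→Queenstown→Napier: 3 + 8 + 6 + 12 = 29
Shortest: 24 km.

24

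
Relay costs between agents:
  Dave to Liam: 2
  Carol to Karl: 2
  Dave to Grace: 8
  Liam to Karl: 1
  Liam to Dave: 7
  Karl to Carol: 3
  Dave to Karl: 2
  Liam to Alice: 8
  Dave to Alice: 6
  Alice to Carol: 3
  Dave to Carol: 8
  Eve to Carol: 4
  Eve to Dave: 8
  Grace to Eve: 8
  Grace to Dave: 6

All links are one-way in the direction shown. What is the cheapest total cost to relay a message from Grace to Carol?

11

Checking several routes:
Grace→Dave→Karl→Carol: 6 + 2 + 3 = 11
Grace→Dave→Liam→Alice→Carol: 6 + 2 + 8 + 3 = 19
Grace→Dave→Carol: 6 + 8 = 14
Grace→Eve→Carol: 8 + 4 = 12
Grace→Dave→Alice→Carol: 6 + 6 + 3 = 15
Grace→Dave→Liam→Karl→Carol: 6 + 2 + 1 + 3 = 12
The minimum is 11.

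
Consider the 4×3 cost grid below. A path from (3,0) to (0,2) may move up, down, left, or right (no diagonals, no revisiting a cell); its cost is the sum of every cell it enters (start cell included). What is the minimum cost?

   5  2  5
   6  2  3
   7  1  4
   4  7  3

21

Path [3,0] [2,0] [2,1] [1,1] [0,1] [0,2]: 4 + 7 + 1 + 2 + 2 + 5 = 21.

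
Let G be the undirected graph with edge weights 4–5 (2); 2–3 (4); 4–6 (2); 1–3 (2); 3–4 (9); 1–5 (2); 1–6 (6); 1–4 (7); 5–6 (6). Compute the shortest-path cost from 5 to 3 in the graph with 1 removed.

Candidate routes:
5 - 6 - 4 - 3: 6 + 2 + 9 = 17
5 - 4 - 3: 2 + 9 = 11
Shortest: 11.

11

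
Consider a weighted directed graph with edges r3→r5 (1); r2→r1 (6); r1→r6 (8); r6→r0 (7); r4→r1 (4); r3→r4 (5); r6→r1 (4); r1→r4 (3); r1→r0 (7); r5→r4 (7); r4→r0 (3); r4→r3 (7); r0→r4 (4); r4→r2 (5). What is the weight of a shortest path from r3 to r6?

17

Some routes from r3 to r6:
r3→r4→r1→r6: 5 + 4 + 8 = 17
r3→r4→r2→r1→r6: 5 + 5 + 6 + 8 = 24
r3→r5→r4→r1→r6: 1 + 7 + 4 + 8 = 20
The minimum is 17.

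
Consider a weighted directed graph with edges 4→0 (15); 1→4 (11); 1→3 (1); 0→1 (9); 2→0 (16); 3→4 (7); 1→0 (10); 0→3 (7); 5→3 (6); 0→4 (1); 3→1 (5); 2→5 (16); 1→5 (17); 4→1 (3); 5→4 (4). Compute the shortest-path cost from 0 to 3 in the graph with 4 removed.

Routes from 0 to 3 avoiding 4:
0 - 1 - 5 - 3: 9 + 17 + 6 = 32
0 - 1 - 3: 9 + 1 = 10
0 - 3: 7
Shortest: 7.

7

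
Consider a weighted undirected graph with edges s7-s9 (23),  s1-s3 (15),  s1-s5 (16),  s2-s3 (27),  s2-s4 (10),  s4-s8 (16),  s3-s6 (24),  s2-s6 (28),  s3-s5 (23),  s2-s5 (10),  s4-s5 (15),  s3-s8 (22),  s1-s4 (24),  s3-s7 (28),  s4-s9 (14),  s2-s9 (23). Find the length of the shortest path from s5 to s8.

31

Comparing a few candidate routes:
s5 - s2 - s4 - s8: 10 + 10 + 16 = 36
s5 - s3 - s8: 23 + 22 = 45
s5 - s1 - s4 - s8: 16 + 24 + 16 = 56
s5 - s4 - s8: 15 + 16 = 31
s5 - s1 - s3 - s8: 16 + 15 + 22 = 53
Best route has total 31.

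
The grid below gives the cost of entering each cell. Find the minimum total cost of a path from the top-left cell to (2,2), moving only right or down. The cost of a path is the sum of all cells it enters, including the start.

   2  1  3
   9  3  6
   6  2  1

9

Best path: (0,0) → (0,1) → (1,1) → (2,1) → (2,2)
Cost: 2 + 1 + 3 + 2 + 1 = 9
(Top row then right column would cost 13.)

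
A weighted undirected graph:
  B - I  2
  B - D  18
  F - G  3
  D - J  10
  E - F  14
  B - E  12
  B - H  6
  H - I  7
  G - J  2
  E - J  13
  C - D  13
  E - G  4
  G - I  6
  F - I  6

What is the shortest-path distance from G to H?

13

Checking several routes:
G - I - B - H: 6 + 2 + 6 = 14
G - F - I - H: 3 + 6 + 7 = 16
G - I - H: 6 + 7 = 13
Shortest: 13.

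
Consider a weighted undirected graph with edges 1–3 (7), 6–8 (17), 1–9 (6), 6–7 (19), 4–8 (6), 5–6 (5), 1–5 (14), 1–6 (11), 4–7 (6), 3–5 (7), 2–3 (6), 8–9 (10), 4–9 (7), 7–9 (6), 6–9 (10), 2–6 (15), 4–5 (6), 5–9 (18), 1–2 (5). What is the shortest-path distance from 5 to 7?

Comparing a few candidate routes:
5-1-9-7: 14 + 6 + 6 = 26
5-6-7: 5 + 19 = 24
5-6-9-7: 5 + 10 + 6 = 21
5-4-7: 6 + 6 = 12
5-9-7: 18 + 6 = 24
5-4-9-7: 6 + 7 + 6 = 19
Best route has total 12.

12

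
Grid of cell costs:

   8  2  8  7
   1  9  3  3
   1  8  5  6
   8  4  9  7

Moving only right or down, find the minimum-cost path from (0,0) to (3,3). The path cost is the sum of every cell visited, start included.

Path [0,0]→[1,0]→[2,0]→[2,1]→[2,2]→[2,3]→[3,3]: 8 + 1 + 1 + 8 + 5 + 6 + 7 = 36.
For comparison, the top-then-right route costs 41.

36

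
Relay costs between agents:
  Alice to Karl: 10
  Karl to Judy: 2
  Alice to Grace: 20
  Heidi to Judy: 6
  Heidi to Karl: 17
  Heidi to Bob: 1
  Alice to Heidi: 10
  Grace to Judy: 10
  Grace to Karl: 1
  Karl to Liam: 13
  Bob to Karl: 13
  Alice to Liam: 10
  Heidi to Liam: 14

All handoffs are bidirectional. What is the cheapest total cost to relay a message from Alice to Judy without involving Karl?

Paths from Alice to Judy avoiding Karl:
Alice-Liam-Heidi-Judy: 10 + 14 + 6 = 30
Alice-Heidi-Judy: 10 + 6 = 16
Alice-Grace-Judy: 20 + 10 = 30
Shortest: 16.

16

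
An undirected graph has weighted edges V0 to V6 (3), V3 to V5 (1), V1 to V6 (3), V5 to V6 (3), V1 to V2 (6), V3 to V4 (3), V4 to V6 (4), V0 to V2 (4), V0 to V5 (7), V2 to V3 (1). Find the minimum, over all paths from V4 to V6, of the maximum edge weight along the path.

3

A few of the V4→V6 routes:
V4-V3-V2-V0-V5-V6: max(3, 1, 4, 7, 3) = 7
V4-V3-V2-V0-V6: max(3, 1, 4, 3) = 4
V4-V3-V5-V0-V6: max(3, 1, 7, 3) = 7
V4-V6: max(4) = 4
V4-V3-V2-V1-V6: max(3, 1, 6, 3) = 6
V4-V3-V5-V6: max(3, 1, 3) = 3
The minimum achievable maximum is 3.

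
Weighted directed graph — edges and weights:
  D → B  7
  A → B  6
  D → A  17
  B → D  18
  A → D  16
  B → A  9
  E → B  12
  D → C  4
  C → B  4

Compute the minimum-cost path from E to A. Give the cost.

Paths from E to A:
E - B - D - A: 12 + 18 + 17 = 47
E - B - A: 12 + 9 = 21
The minimum is 21.

21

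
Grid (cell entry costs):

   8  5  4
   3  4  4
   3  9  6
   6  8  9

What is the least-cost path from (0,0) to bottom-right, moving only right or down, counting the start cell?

Take (0,0) (1,0) (1,1) (1,2) (2,2) (3,2) for a total of 8 + 3 + 4 + 4 + 6 + 9 = 34.

34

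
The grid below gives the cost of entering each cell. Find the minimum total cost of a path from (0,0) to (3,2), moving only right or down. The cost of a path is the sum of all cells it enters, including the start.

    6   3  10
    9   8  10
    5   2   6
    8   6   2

27

Cheapest: r0c0→r0c1→r1c1→r2c1→r2c2→r3c2
  6 + 3 + 8 + 2 + 6 + 2 = 27
For comparison, the top-then-right route costs 37.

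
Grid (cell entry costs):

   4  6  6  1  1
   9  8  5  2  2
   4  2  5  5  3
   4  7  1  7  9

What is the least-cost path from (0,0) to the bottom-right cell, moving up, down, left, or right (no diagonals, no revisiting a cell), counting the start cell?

32

Cheapest: r0c0 -> r0c1 -> r0c2 -> r0c3 -> r0c4 -> r1c4 -> r2c4 -> r3c4
  4 + 6 + 6 + 1 + 1 + 2 + 3 + 9 = 32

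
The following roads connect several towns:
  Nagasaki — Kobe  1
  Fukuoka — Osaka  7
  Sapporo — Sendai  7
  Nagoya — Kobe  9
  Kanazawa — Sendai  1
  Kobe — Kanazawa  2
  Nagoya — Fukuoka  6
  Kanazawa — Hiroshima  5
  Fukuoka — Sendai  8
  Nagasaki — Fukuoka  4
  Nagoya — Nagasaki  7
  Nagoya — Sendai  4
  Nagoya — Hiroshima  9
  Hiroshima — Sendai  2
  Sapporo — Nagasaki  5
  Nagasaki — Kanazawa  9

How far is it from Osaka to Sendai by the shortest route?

15

Checking several routes:
Osaka - Fukuoka - Nagasaki - Kanazawa - Sendai: 7 + 4 + 9 + 1 = 21
Osaka - Fukuoka - Nagasaki - Nagoya - Sendai: 7 + 4 + 7 + 4 = 22
Osaka - Fukuoka - Sendai: 7 + 8 = 15
Osaka - Fukuoka - Nagasaki - Kobe - Kanazawa - Hiroshima - Sendai: 7 + 4 + 1 + 2 + 5 + 2 = 21
Osaka - Fukuoka - Nagoya - Sendai: 7 + 6 + 4 = 17
Osaka - Fukuoka - Nagasaki - Kobe - Kanazawa - Sendai: 7 + 4 + 1 + 2 + 1 = 15
Shortest: 15.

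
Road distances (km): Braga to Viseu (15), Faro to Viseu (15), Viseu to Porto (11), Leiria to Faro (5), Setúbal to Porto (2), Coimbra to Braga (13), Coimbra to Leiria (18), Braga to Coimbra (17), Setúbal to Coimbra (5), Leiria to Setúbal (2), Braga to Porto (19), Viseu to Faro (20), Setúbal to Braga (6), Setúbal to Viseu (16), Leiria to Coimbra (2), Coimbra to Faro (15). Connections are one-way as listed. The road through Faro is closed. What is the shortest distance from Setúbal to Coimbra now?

5

Routes from Setúbal to Coimbra avoiding Faro:
Setúbal → Braga → Coimbra: 6 + 17 = 23
Setúbal → Coimbra: 5
The minimum is 5 km.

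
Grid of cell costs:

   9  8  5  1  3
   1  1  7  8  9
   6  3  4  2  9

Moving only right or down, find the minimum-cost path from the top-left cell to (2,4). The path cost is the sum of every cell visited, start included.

29

Best path: r0c0 -> r1c0 -> r1c1 -> r2c1 -> r2c2 -> r2c3 -> r2c4
Cost: 9 + 1 + 1 + 3 + 4 + 2 + 9 = 29
(Top row then right column would cost 44.)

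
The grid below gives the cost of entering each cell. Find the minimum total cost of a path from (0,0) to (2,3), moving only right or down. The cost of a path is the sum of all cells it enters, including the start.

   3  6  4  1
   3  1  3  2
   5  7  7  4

16

Take r0c0 → r1c0 → r1c1 → r1c2 → r1c3 → r2c3 for a total of 3 + 3 + 1 + 3 + 2 + 4 = 16.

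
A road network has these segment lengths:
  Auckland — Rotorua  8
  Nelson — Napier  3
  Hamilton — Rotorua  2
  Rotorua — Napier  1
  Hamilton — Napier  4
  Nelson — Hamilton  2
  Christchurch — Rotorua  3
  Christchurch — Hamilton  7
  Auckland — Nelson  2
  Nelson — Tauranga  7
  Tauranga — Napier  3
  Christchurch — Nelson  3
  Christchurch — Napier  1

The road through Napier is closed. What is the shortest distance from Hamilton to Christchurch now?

5

Checking several routes:
Hamilton→Nelson→Christchurch: 2 + 3 = 5
Hamilton→Christchurch: 7
Hamilton→Rotorua→Christchurch: 2 + 3 = 5
Hamilton→Nelson→Auckland→Rotorua→Christchurch: 2 + 2 + 8 + 3 = 15
The minimum is 5.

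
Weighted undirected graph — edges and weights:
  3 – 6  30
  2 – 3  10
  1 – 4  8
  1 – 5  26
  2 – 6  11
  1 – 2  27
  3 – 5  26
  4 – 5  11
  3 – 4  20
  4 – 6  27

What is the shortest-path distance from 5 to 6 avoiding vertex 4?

47

Routes from 5 to 6 avoiding 4:
5 -> 3 -> 2 -> 6: 26 + 10 + 11 = 47
5 -> 3 -> 6: 26 + 30 = 56
5 -> 1 -> 2 -> 3 -> 6: 26 + 27 + 10 + 30 = 93
5 -> 1 -> 2 -> 6: 26 + 27 + 11 = 64
The minimum is 47.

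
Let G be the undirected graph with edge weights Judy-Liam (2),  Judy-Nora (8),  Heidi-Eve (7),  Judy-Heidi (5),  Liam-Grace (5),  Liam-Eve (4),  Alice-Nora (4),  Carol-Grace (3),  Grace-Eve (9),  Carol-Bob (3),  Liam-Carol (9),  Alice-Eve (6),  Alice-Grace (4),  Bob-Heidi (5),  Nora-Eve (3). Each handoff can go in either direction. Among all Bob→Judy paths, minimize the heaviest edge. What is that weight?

4

Checking several routes:
Bob-Heidi-Eve-Liam-Judy: max(5, 7, 4, 2) = 7
Bob-Heidi-Judy: max(5, 5) = 5
Bob-Heidi-Eve-Alice-Grace-Liam-Judy: max(5, 7, 6, 4, 5, 2) = 7
Bob-Carol-Grace-Liam-Judy: max(3, 3, 5, 2) = 5
Bob-Carol-Grace-Alice-Nora-Eve-Liam-Judy: max(3, 3, 4, 4, 3, 4, 2) = 4
Bob-Carol-Grace-Alice-Eve-Liam-Judy: max(3, 3, 4, 6, 4, 2) = 6
The minimum achievable maximum is 4.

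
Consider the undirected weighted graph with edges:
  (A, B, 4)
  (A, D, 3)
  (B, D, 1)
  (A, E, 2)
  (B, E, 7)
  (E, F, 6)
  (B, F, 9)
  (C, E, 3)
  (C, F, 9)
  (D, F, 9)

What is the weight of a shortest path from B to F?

Checking several routes:
B-D-A-E-F: 1 + 3 + 2 + 6 = 12
B-D-F: 1 + 9 = 10
B-F: 9
B-E-F: 7 + 6 = 13
B-A-E-F: 4 + 2 + 6 = 12
B-A-D-F: 4 + 3 + 9 = 16
Best route has total 9.

9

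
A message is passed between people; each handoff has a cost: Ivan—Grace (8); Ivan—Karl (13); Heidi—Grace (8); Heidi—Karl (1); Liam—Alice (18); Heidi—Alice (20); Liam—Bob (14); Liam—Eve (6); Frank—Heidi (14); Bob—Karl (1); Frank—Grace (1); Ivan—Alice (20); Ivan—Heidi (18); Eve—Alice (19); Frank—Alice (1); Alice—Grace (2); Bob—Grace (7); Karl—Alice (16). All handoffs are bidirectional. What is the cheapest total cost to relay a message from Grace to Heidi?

Checking several routes:
Grace→Alice→Frank→Heidi: 2 + 1 + 14 = 17
Grace→Heidi: 8
Grace→Bob→Karl→Heidi: 7 + 1 + 1 = 9
Grace→Frank→Alice→Karl→Heidi: 1 + 1 + 16 + 1 = 19
Grace→Frank→Heidi: 1 + 14 = 15
Best route has total 8.

8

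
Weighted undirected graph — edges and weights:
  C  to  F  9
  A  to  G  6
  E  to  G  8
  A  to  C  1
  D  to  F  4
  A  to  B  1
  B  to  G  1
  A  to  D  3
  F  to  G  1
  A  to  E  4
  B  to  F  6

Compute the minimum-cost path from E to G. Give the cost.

Checking several routes:
E -> G: 8
E -> A -> B -> G: 4 + 1 + 1 = 6
E -> A -> G: 4 + 6 = 10
E -> A -> D -> F -> G: 4 + 3 + 4 + 1 = 12
E -> A -> B -> F -> G: 4 + 1 + 6 + 1 = 12
Shortest: 6.

6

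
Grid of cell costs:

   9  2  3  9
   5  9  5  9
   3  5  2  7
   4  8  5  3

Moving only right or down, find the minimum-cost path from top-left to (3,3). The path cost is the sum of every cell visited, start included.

29

Path r0c0 -> r0c1 -> r0c2 -> r1c2 -> r2c2 -> r3c2 -> r3c3: 9 + 2 + 3 + 5 + 2 + 5 + 3 = 29.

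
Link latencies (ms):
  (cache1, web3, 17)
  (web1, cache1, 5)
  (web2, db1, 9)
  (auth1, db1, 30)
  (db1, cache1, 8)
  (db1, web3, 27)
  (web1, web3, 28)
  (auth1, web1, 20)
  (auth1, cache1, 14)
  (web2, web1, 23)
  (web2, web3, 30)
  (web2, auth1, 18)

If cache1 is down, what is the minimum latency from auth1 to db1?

A few of the auth1→db1 routes:
auth1→web2→web3→db1: 18 + 30 + 27 = 75
auth1→db1: 30
auth1→web1→web2→db1: 20 + 23 + 9 = 52
auth1→web2→db1: 18 + 9 = 27
The minimum is 27 ms.

27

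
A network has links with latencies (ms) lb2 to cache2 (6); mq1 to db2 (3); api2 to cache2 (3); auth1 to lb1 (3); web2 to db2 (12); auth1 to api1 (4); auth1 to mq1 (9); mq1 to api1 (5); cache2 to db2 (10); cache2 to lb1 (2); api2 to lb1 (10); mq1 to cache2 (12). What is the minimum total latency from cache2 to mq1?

12

A few of the cache2→mq1 routes:
cache2-lb1-auth1-api1-mq1: 2 + 3 + 4 + 5 = 14
cache2-db2-mq1: 10 + 3 = 13
cache2-mq1: 12
cache2-api2-lb1-auth1-api1-mq1: 3 + 10 + 3 + 4 + 5 = 25
cache2-lb1-auth1-mq1: 2 + 3 + 9 = 14
The minimum is 12 ms.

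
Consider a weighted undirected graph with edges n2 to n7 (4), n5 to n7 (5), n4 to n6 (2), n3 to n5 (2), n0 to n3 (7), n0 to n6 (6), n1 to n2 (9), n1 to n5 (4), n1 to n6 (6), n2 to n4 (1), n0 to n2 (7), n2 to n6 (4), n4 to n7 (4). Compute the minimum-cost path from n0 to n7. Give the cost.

Checking several routes:
n0-n2-n7: 7 + 4 = 11
n0-n6-n4-n7: 6 + 2 + 4 = 12
n0-n2-n4-n7: 7 + 1 + 4 = 12
n0-n6-n4-n2-n7: 6 + 2 + 1 + 4 = 13
Best route has total 11.

11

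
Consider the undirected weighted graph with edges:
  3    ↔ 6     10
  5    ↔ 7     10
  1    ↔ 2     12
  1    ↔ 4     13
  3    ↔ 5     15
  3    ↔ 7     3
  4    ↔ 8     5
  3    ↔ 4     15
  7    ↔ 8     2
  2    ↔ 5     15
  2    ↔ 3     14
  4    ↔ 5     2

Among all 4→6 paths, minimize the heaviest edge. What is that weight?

A few of the 4→6 routes:
4-5-7-3-6: max(2, 10, 3, 10) = 10
4-1-2-3-6: max(13, 12, 14, 10) = 14
4-8-7-3-6: max(5, 2, 3, 10) = 10
4-1-2-5-3-6: max(13, 12, 15, 15, 10) = 15
4-1-2-5-7-3-6: max(13, 12, 15, 10, 3, 10) = 15
Smallest bottleneck: 10.

10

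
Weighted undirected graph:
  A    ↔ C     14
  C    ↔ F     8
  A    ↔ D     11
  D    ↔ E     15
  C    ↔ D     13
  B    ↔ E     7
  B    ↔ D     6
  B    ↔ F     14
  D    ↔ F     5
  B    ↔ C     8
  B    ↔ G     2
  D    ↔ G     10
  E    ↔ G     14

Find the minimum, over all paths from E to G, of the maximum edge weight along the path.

Comparing a few candidate routes:
E -> B -> D -> G: max(7, 6, 10) = 10
E -> B -> C -> F -> D -> G: max(7, 8, 8, 5, 10) = 10
E -> B -> C -> A -> D -> G: max(7, 8, 14, 11, 10) = 14
E -> B -> C -> D -> G: max(7, 8, 13, 10) = 13
E -> B -> G: max(7, 2) = 7
E -> G: max(14) = 14
Smallest bottleneck: 7.

7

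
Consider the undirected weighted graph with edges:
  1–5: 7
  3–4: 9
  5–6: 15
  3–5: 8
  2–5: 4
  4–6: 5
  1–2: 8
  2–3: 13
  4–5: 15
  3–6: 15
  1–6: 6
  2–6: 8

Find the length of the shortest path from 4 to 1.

Comparing a few candidate routes:
4-5-1: 15 + 7 = 22
4-6-1: 5 + 6 = 11
4-6-2-1: 5 + 8 + 8 = 21
Best route has total 11.

11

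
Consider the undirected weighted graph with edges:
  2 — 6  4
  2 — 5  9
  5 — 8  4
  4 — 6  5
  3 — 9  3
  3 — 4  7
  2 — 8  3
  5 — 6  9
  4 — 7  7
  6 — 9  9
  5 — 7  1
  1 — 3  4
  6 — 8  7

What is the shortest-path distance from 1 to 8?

Checking several routes:
1 - 3 - 9 - 6 - 2 - 8: 4 + 3 + 9 + 4 + 3 = 23
1 - 3 - 4 - 6 - 8: 4 + 7 + 5 + 7 = 23
1 - 3 - 4 - 7 - 5 - 8: 4 + 7 + 7 + 1 + 4 = 23
1 - 3 - 9 - 6 - 8: 4 + 3 + 9 + 7 = 23
1 - 3 - 4 - 6 - 2 - 8: 4 + 7 + 5 + 4 + 3 = 23
Shortest: 23.

23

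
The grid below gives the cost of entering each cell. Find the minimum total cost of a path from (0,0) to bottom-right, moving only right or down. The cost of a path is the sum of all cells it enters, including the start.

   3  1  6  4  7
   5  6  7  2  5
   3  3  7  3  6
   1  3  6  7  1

One optimal route is r0c0 r0c1 r0c2 r0c3 r1c3 r2c3 r2c4 r3c4.
Its cost is 3 + 1 + 6 + 4 + 2 + 3 + 6 + 1 = 26.
For comparison, the top-then-right route costs 33.

26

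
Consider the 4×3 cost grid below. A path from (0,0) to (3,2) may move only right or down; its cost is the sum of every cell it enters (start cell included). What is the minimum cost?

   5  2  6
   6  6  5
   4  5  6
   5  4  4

One optimal route is [0,0] → [0,1] → [1,1] → [2,1] → [3,1] → [3,2].
Its cost is 5 + 2 + 6 + 5 + 4 + 4 = 26.

26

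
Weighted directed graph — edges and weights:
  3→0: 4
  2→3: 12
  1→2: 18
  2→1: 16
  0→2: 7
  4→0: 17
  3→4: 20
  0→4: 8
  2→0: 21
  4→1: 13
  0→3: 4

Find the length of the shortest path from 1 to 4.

Routes from 1 to 4:
1→2→0→4: 18 + 21 + 8 = 47
1→2→0→3→4: 18 + 21 + 4 + 20 = 63
1→2→3→0→4: 18 + 12 + 4 + 8 = 42
1→2→3→4: 18 + 12 + 20 = 50
The minimum is 42.

42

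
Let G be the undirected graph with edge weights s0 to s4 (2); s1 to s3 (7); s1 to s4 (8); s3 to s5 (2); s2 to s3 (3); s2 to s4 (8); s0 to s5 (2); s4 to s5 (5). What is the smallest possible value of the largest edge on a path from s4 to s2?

3

Some routes from s4 to s2:
s4-s5-s3-s2: max(5, 2, 3) = 5
s4-s1-s3-s2: max(8, 7, 3) = 8
s4-s0-s5-s3-s2: max(2, 2, 2, 3) = 3
The minimum achievable maximum is 3.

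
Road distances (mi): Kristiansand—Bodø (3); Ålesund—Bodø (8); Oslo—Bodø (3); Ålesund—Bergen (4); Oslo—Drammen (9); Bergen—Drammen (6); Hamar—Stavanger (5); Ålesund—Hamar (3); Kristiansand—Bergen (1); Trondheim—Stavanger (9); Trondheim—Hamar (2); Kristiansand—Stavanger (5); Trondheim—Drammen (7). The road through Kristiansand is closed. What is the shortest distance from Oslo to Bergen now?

Checking several routes:
Oslo - Drammen - Bergen: 9 + 6 = 15
Oslo - Drammen - Trondheim - Hamar - Ålesund - Bergen: 9 + 7 + 2 + 3 + 4 = 25
Oslo - Bodø - Ålesund - Bergen: 3 + 8 + 4 = 15
Oslo - Bodø - Ålesund - Hamar - Trondheim - Drammen - Bergen: 3 + 8 + 3 + 2 + 7 + 6 = 29
Shortest: 15 mi.

15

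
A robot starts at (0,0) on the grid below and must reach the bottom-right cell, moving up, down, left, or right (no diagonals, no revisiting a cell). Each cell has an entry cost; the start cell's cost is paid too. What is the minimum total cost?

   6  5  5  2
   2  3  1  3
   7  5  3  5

Best path: [0,0] → [1,0] → [1,1] → [1,2] → [1,3] → [2,3]
Cost: 6 + 2 + 3 + 1 + 3 + 5 = 20

20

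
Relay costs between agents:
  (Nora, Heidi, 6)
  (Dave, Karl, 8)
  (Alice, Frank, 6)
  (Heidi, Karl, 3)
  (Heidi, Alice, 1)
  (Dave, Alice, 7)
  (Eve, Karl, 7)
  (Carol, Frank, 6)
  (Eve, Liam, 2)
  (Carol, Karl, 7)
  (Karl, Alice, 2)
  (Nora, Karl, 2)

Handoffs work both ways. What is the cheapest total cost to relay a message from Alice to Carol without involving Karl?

Routes from Alice to Carol avoiding Karl:
Alice → Frank → Carol: 6 + 6 = 12
Best route has total 12.

12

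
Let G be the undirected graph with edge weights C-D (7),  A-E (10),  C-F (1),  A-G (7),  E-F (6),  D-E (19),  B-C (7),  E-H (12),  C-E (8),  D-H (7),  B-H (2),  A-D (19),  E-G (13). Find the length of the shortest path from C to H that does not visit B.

14

Some routes from C to H avoiding B:
C - F - E - H: 1 + 6 + 12 = 19
C - D - H: 7 + 7 = 14
C - F - E - D - H: 1 + 6 + 19 + 7 = 33
C - E - H: 8 + 12 = 20
Shortest: 14.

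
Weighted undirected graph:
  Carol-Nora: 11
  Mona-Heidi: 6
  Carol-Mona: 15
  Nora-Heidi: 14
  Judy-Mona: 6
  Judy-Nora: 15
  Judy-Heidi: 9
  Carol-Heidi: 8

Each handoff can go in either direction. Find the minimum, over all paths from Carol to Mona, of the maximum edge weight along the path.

8

Comparing a few candidate routes:
Carol→Heidi→Mona: max(8, 6) = 8
Carol→Nora→Heidi→Judy→Mona: max(11, 14, 9, 6) = 14
Carol→Nora→Heidi→Mona: max(11, 14, 6) = 14
Carol→Heidi→Judy→Mona: max(8, 9, 6) = 9
The minimum achievable maximum is 8.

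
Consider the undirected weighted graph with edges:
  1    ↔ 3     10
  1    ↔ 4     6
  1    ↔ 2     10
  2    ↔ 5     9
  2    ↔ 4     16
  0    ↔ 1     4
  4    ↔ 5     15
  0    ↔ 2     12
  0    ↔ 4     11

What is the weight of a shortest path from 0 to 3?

Some routes from 0 to 3:
0→4→2→1→3: 11 + 16 + 10 + 10 = 47
0→2→4→1→3: 12 + 16 + 6 + 10 = 44
0→4→1→3: 11 + 6 + 10 = 27
0→2→1→3: 12 + 10 + 10 = 32
0→1→3: 4 + 10 = 14
Best route has total 14.

14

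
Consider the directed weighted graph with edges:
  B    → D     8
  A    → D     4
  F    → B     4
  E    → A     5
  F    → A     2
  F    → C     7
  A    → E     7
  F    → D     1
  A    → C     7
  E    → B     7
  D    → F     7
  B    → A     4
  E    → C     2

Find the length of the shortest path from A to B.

Paths from A to B:
A→E→B: 7 + 7 = 14
A→D→F→B: 4 + 7 + 4 = 15
Best route has total 14.

14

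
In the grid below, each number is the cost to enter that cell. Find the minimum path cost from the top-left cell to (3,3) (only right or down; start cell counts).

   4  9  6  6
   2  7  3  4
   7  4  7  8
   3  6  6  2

30

Take (0,0) (1,0) (1,1) (1,2) (1,3) (2,3) (3,3) for a total of 4 + 2 + 7 + 3 + 4 + 8 + 2 = 30.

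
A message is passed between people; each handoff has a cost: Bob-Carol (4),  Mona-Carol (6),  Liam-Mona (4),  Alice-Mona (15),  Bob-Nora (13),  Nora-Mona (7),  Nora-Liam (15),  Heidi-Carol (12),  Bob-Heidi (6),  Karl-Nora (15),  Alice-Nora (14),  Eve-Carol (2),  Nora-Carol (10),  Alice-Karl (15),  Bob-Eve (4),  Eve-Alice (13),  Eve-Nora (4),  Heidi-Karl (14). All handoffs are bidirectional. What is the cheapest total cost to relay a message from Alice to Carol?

Checking several routes:
Alice → Nora → Eve → Carol: 14 + 4 + 2 = 20
Alice → Eve → Carol: 13 + 2 = 15
Alice → Eve → Bob → Carol: 13 + 4 + 4 = 21
Alice → Mona → Carol: 15 + 6 = 21
Alice → Nora → Carol: 14 + 10 = 24
Best route has total 15.

15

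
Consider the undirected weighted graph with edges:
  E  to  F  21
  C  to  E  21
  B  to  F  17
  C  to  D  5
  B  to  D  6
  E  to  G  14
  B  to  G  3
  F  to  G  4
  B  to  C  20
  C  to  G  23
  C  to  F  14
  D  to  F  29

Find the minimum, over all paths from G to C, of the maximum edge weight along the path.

6

Comparing a few candidate routes:
G→F→B→D→C: max(4, 17, 6, 5) = 17
G→F→C: max(4, 14) = 14
G→B→D→C: max(3, 6, 5) = 6
G→B→F→C: max(3, 17, 14) = 17
The minimum achievable maximum is 6.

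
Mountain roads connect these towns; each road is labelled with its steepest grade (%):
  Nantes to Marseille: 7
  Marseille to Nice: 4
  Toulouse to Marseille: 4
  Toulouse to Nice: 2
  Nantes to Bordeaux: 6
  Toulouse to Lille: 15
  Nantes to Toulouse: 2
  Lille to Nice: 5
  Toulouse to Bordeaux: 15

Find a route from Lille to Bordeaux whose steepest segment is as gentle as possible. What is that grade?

Checking several routes:
Lille - Nice - Marseille - Toulouse - Nantes - Bordeaux: max(5, 4, 4, 2, 6) = 6
Lille - Toulouse - Bordeaux: max(15, 15) = 15
Lille - Toulouse - Nice - Marseille - Nantes - Bordeaux: max(15, 2, 4, 7, 6) = 15
Lille - Nice - Marseille - Nantes - Bordeaux: max(5, 4, 7, 6) = 7
Lille - Nice - Toulouse - Marseille - Nantes - Bordeaux: max(5, 2, 4, 7, 6) = 7
Lille - Nice - Toulouse - Nantes - Bordeaux: max(5, 2, 2, 6) = 6
Best route has worst link 6%.

6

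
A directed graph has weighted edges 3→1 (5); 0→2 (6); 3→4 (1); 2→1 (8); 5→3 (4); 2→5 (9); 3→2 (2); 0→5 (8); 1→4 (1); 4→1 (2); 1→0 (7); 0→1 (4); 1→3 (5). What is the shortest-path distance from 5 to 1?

7

Paths from 5 to 1:
5 -> 3 -> 2 -> 1: 4 + 2 + 8 = 14
5 -> 3 -> 4 -> 1: 4 + 1 + 2 = 7
5 -> 3 -> 1: 4 + 5 = 9
Best route has total 7.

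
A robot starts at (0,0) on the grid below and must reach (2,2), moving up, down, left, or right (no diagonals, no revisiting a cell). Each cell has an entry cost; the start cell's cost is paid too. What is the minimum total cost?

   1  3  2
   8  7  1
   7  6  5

One optimal route is r0c0→r0c1→r0c2→r1c2→r2c2.
Its cost is 1 + 3 + 2 + 1 + 5 = 12.

12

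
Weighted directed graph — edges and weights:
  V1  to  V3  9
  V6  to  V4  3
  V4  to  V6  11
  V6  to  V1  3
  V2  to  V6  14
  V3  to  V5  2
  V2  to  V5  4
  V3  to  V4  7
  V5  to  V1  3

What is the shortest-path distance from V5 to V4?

19

Candidate routes:
V5 → V1 → V3 → V4: 3 + 9 + 7 = 19
The minimum is 19.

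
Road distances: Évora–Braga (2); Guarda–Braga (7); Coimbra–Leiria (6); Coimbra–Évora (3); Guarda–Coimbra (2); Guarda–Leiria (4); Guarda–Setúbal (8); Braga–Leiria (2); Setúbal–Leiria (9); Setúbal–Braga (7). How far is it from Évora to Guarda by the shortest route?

5

Some routes from Évora to Guarda:
Évora → Braga → Leiria → Coimbra → Guarda: 2 + 2 + 6 + 2 = 12
Évora → Braga → Setúbal → Guarda: 2 + 7 + 8 = 17
Évora → Coimbra → Leiria → Guarda: 3 + 6 + 4 = 13
Évora → Braga → Leiria → Guarda: 2 + 2 + 4 = 8
Évora → Braga → Guarda: 2 + 7 = 9
Évora → Coimbra → Guarda: 3 + 2 = 5
The minimum is 5.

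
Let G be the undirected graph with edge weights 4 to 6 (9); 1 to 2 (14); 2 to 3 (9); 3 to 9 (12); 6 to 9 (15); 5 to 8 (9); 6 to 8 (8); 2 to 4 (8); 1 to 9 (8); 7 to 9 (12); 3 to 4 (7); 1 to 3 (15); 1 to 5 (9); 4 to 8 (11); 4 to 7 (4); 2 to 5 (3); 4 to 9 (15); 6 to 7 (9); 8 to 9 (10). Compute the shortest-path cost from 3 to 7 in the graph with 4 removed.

Some routes from 3 to 7 avoiding 4:
3→1→9→7: 15 + 8 + 12 = 35
3→9→7: 12 + 12 = 24
3→2→5→8→6→7: 9 + 3 + 9 + 8 + 9 = 38
3→9→6→7: 12 + 15 + 9 = 36
Best route has total 24.

24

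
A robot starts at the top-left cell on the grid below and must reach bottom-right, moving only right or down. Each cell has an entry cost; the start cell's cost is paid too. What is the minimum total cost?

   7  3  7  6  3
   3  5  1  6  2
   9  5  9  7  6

30

Path r0c0 r0c1 r1c1 r1c2 r1c3 r1c4 r2c4: 7 + 3 + 5 + 1 + 6 + 2 + 6 = 30.
(Top row then right column would cost 34.)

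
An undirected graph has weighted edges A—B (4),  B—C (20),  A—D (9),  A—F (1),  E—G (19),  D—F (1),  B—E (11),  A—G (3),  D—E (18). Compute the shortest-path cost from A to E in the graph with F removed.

Routes from A to E avoiding F:
A -> G -> E: 3 + 19 = 22
A -> D -> E: 9 + 18 = 27
A -> B -> E: 4 + 11 = 15
The minimum is 15.

15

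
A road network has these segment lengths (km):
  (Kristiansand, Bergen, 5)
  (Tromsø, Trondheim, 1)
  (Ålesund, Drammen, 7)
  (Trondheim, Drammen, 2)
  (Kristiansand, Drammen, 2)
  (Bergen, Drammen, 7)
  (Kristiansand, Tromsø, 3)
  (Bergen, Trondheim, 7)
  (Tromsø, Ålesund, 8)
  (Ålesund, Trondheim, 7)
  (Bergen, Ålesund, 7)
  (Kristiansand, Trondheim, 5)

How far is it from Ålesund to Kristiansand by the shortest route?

Checking several routes:
Ålesund → Tromsø → Kristiansand: 8 + 3 = 11
Ålesund → Drammen → Kristiansand: 7 + 2 = 9
Ålesund → Trondheim → Tromsø → Kristiansand: 7 + 1 + 3 = 11
Best route has total 9 km.

9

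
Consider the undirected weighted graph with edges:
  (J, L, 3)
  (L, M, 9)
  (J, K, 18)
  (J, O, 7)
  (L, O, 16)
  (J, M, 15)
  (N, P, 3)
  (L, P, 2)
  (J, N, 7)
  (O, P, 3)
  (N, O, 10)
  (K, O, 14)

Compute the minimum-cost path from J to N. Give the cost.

Some routes from J to N:
J -> L -> P -> O -> N: 3 + 2 + 3 + 10 = 18
J -> L -> P -> N: 3 + 2 + 3 = 8
J -> O -> P -> N: 7 + 3 + 3 = 13
J -> N: 7
J -> O -> N: 7 + 10 = 17
Best route has total 7.

7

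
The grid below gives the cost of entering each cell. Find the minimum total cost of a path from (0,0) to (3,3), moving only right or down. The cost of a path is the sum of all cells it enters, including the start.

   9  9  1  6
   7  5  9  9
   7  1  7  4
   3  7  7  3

36

One optimal route is (0,0) -> (1,0) -> (1,1) -> (2,1) -> (2,2) -> (2,3) -> (3,3).
Its cost is 9 + 7 + 5 + 1 + 7 + 4 + 3 = 36.
For comparison, the top-then-right route costs 41.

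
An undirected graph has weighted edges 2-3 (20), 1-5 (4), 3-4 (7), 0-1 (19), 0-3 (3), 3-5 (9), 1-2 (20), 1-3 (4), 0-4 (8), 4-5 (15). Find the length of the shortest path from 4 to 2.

A few of the 4→2 routes:
4-0-3-2: 8 + 3 + 20 = 31
4-3-1-2: 7 + 4 + 20 = 31
4-3-2: 7 + 20 = 27
4-0-3-1-2: 8 + 3 + 4 + 20 = 35
Shortest: 27.

27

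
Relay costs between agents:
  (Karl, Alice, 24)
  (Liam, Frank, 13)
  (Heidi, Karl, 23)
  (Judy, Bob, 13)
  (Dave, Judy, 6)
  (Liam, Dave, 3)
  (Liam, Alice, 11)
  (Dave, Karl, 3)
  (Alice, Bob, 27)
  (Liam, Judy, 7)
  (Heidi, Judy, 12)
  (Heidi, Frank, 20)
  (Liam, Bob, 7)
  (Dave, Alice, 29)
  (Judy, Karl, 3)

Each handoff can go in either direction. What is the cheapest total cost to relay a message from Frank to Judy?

Some routes from Frank to Judy:
Frank - Liam - Dave - Judy: 13 + 3 + 6 = 22
Frank - Liam - Judy: 13 + 7 = 20
Frank - Liam - Dave - Karl - Judy: 13 + 3 + 3 + 3 = 22
Frank - Heidi - Judy: 20 + 12 = 32
Shortest: 20.

20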